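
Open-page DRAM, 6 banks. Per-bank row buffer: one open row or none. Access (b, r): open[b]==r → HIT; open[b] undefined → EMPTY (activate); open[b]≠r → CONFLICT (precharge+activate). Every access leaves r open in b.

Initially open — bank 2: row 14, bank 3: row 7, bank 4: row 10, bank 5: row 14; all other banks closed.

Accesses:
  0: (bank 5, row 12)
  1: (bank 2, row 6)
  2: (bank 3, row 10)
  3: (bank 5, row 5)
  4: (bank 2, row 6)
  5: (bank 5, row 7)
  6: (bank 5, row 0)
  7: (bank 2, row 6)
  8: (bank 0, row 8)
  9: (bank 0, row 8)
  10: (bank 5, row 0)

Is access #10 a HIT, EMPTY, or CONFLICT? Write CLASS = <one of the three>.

  [0] b5 r12: had r14 ⇒ C
  [1] b2 r6: had r14 ⇒ C
  [2] b3 r10: had r7 ⇒ C
  [3] b5 r5: had r12 ⇒ C
  [4] b2 r6: had r6 ⇒ H
  [5] b5 r7: had r5 ⇒ C
  [6] b5 r0: had r7 ⇒ C
  [7] b2 r6: had r6 ⇒ H
  [8] b0 r8: no row ⇒ E
  [9] b0 r8: had r8 ⇒ H
  [10] b5 r0: had r0 ⇒ H

CLASS = HIT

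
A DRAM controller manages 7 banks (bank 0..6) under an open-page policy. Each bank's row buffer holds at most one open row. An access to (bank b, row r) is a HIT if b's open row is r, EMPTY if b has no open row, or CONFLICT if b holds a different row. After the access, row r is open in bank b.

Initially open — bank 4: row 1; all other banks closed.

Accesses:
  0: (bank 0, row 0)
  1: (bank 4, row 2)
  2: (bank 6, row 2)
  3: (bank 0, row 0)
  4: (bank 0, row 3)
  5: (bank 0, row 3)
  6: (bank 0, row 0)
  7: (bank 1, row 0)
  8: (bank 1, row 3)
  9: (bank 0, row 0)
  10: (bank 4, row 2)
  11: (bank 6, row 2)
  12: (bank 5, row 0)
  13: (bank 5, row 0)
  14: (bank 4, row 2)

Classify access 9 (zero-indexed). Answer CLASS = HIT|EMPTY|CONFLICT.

CLASS = HIT

  [0] b0 r0: no row ⇒ E
  [1] b4 r2: had r1 ⇒ C
  [2] b6 r2: no row ⇒ E
  [3] b0 r0: had r0 ⇒ H
  [4] b0 r3: had r0 ⇒ C
  [5] b0 r3: had r3 ⇒ H
  [6] b0 r0: had r3 ⇒ C
  [7] b1 r0: no row ⇒ E
  [8] b1 r3: had r0 ⇒ C
  [9] b0 r0: had r0 ⇒ H
  [10] b4 r2: had r2 ⇒ H
  [11] b6 r2: had r2 ⇒ H
  [12] b5 r0: no row ⇒ E
  [13] b5 r0: had r0 ⇒ H
  [14] b4 r2: had r2 ⇒ H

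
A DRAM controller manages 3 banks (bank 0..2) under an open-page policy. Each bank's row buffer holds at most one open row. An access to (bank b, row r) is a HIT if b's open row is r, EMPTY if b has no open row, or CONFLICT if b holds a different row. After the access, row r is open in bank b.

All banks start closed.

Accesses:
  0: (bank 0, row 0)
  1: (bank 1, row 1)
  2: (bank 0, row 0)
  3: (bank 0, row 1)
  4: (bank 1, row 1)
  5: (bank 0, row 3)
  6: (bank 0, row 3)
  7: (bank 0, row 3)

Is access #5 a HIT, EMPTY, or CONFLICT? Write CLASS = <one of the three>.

CLASS = CONFLICT

0: bank 0 row 0 — prev None → EMPTY
1: bank 1 row 1 — prev None → EMPTY
2: bank 0 row 0 — prev 0 → HIT
3: bank 0 row 1 — prev 0 → CONFLICT
4: bank 1 row 1 — prev 1 → HIT
5: bank 0 row 3 — prev 1 → CONFLICT
6: bank 0 row 3 — prev 3 → HIT
7: bank 0 row 3 — prev 3 → HIT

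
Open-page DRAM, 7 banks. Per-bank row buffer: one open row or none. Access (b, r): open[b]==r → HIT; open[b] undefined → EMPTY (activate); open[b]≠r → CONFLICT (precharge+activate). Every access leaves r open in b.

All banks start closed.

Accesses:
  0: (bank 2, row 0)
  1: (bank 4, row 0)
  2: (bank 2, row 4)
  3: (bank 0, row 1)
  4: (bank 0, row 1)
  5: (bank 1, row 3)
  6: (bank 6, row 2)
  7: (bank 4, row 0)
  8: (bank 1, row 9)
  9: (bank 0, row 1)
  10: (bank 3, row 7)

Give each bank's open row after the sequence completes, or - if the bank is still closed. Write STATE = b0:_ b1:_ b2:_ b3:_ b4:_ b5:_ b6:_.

STATE = b0:1 b1:9 b2:4 b3:7 b4:0 b5:- b6:2

  [0] b2 r0: no row ⇒ E
  [1] b4 r0: no row ⇒ E
  [2] b2 r4: had r0 ⇒ C
  [3] b0 r1: no row ⇒ E
  [4] b0 r1: had r1 ⇒ H
  [5] b1 r3: no row ⇒ E
  [6] b6 r2: no row ⇒ E
  [7] b4 r0: had r0 ⇒ H
  [8] b1 r9: had r3 ⇒ C
  [9] b0 r1: had r1 ⇒ H
  [10] b3 r7: no row ⇒ E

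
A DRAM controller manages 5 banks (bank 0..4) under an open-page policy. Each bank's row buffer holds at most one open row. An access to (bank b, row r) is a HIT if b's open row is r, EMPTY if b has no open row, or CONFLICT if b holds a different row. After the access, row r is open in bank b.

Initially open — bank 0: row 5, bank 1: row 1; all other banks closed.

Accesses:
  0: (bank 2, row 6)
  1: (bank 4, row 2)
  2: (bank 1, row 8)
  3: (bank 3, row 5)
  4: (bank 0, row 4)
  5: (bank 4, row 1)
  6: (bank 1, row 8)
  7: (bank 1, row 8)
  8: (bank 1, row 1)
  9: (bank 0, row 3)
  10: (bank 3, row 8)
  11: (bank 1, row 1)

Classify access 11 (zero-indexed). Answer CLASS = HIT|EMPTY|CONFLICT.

step 0: bank2 None->6 [EMPTY]
step 1: bank4 None->2 [EMPTY]
step 2: bank1 1->8 [CONFLICT]
step 3: bank3 None->5 [EMPTY]
step 4: bank0 5->4 [CONFLICT]
step 5: bank4 2->1 [CONFLICT]
step 6: bank1 8->8 [HIT]
step 7: bank1 8->8 [HIT]
step 8: bank1 8->1 [CONFLICT]
step 9: bank0 4->3 [CONFLICT]
step 10: bank3 5->8 [CONFLICT]
step 11: bank1 1->1 [HIT]

CLASS = HIT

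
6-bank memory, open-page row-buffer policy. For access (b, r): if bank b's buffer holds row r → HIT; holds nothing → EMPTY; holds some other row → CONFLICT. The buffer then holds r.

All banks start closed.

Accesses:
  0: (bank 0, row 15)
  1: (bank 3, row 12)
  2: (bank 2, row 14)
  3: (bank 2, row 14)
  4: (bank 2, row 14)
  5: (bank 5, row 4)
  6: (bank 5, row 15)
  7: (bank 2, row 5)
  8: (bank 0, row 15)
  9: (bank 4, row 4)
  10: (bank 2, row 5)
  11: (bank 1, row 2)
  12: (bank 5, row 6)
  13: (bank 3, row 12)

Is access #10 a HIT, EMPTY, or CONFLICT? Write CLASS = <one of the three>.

0: bank 0 row 15 — prev None → EMPTY
1: bank 3 row 12 — prev None → EMPTY
2: bank 2 row 14 — prev None → EMPTY
3: bank 2 row 14 — prev 14 → HIT
4: bank 2 row 14 — prev 14 → HIT
5: bank 5 row 4 — prev None → EMPTY
6: bank 5 row 15 — prev 4 → CONFLICT
7: bank 2 row 5 — prev 14 → CONFLICT
8: bank 0 row 15 — prev 15 → HIT
9: bank 4 row 4 — prev None → EMPTY
10: bank 2 row 5 — prev 5 → HIT
11: bank 1 row 2 — prev None → EMPTY
12: bank 5 row 6 — prev 15 → CONFLICT
13: bank 3 row 12 — prev 12 → HIT

CLASS = HIT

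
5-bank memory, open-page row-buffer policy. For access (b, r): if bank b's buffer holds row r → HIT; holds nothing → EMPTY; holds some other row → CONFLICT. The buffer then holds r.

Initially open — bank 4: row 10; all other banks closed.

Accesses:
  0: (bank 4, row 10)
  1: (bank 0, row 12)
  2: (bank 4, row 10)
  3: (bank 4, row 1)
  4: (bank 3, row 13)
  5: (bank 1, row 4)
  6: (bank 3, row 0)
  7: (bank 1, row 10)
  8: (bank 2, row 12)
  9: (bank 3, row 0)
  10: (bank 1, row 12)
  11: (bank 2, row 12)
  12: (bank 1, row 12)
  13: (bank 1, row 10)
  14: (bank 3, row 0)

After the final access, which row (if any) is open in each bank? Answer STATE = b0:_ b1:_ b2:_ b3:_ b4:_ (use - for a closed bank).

STATE = b0:12 b1:10 b2:12 b3:0 b4:1

step 0: bank4 10->10 [HIT]
step 1: bank0 None->12 [EMPTY]
step 2: bank4 10->10 [HIT]
step 3: bank4 10->1 [CONFLICT]
step 4: bank3 None->13 [EMPTY]
step 5: bank1 None->4 [EMPTY]
step 6: bank3 13->0 [CONFLICT]
step 7: bank1 4->10 [CONFLICT]
step 8: bank2 None->12 [EMPTY]
step 9: bank3 0->0 [HIT]
step 10: bank1 10->12 [CONFLICT]
step 11: bank2 12->12 [HIT]
step 12: bank1 12->12 [HIT]
step 13: bank1 12->10 [CONFLICT]
step 14: bank3 0->0 [HIT]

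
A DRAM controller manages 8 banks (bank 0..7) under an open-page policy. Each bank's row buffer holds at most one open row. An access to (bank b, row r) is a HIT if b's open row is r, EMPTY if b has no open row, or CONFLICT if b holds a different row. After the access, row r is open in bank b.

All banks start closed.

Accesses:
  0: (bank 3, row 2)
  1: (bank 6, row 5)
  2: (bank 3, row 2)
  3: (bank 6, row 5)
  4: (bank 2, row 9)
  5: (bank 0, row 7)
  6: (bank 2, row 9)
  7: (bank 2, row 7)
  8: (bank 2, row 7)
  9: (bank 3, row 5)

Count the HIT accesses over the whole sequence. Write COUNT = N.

COUNT = 4

  [0] b3 r2: no row ⇒ E
  [1] b6 r5: no row ⇒ E
  [2] b3 r2: had r2 ⇒ H
  [3] b6 r5: had r5 ⇒ H
  [4] b2 r9: no row ⇒ E
  [5] b0 r7: no row ⇒ E
  [6] b2 r9: had r9 ⇒ H
  [7] b2 r7: had r9 ⇒ C
  [8] b2 r7: had r7 ⇒ H
  [9] b3 r5: had r2 ⇒ C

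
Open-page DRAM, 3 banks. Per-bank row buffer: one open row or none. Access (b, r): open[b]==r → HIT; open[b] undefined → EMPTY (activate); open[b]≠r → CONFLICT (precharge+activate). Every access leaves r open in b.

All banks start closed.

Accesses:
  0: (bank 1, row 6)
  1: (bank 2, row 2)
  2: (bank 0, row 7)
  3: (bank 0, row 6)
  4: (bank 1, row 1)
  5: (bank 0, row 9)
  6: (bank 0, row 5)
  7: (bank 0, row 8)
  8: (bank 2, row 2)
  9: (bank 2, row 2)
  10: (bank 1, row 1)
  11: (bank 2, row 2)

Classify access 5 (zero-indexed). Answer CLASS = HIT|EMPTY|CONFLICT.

CLASS = CONFLICT

step 0: bank1 None->6 [EMPTY]
step 1: bank2 None->2 [EMPTY]
step 2: bank0 None->7 [EMPTY]
step 3: bank0 7->6 [CONFLICT]
step 4: bank1 6->1 [CONFLICT]
step 5: bank0 6->9 [CONFLICT]
step 6: bank0 9->5 [CONFLICT]
step 7: bank0 5->8 [CONFLICT]
step 8: bank2 2->2 [HIT]
step 9: bank2 2->2 [HIT]
step 10: bank1 1->1 [HIT]
step 11: bank2 2->2 [HIT]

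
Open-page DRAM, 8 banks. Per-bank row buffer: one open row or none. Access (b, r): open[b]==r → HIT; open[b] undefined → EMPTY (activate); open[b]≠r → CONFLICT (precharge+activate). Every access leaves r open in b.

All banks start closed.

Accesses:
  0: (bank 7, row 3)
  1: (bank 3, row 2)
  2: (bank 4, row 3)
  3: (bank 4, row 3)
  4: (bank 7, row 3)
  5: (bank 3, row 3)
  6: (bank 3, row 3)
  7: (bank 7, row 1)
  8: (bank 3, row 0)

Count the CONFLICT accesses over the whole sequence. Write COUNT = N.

COUNT = 3

0: bank 7 row 3 — prev None → EMPTY
1: bank 3 row 2 — prev None → EMPTY
2: bank 4 row 3 — prev None → EMPTY
3: bank 4 row 3 — prev 3 → HIT
4: bank 7 row 3 — prev 3 → HIT
5: bank 3 row 3 — prev 2 → CONFLICT
6: bank 3 row 3 — prev 3 → HIT
7: bank 7 row 1 — prev 3 → CONFLICT
8: bank 3 row 0 — prev 3 → CONFLICT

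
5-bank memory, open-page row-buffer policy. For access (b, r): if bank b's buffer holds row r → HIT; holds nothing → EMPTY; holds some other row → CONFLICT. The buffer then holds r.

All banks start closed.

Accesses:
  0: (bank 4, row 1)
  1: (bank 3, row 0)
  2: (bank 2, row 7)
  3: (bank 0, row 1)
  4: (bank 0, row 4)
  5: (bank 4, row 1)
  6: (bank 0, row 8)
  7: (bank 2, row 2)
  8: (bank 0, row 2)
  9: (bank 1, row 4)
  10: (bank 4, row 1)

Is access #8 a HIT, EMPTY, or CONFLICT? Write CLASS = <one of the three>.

CLASS = CONFLICT

  [0] b4 r1: no row ⇒ E
  [1] b3 r0: no row ⇒ E
  [2] b2 r7: no row ⇒ E
  [3] b0 r1: no row ⇒ E
  [4] b0 r4: had r1 ⇒ C
  [5] b4 r1: had r1 ⇒ H
  [6] b0 r8: had r4 ⇒ C
  [7] b2 r2: had r7 ⇒ C
  [8] b0 r2: had r8 ⇒ C
  [9] b1 r4: no row ⇒ E
  [10] b4 r1: had r1 ⇒ H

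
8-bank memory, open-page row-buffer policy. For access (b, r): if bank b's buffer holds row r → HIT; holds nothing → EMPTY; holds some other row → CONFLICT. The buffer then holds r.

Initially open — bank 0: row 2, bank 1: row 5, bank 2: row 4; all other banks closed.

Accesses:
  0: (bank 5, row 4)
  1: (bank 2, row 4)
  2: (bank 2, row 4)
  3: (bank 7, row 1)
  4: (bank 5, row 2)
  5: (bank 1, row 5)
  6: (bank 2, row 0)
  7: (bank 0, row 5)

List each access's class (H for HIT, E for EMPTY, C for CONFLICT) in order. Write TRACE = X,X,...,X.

TRACE = E,H,H,E,C,H,C,C

0: bank 5 row 4 — prev None → EMPTY
1: bank 2 row 4 — prev 4 → HIT
2: bank 2 row 4 — prev 4 → HIT
3: bank 7 row 1 — prev None → EMPTY
4: bank 5 row 2 — prev 4 → CONFLICT
5: bank 1 row 5 — prev 5 → HIT
6: bank 2 row 0 — prev 4 → CONFLICT
7: bank 0 row 5 — prev 2 → CONFLICT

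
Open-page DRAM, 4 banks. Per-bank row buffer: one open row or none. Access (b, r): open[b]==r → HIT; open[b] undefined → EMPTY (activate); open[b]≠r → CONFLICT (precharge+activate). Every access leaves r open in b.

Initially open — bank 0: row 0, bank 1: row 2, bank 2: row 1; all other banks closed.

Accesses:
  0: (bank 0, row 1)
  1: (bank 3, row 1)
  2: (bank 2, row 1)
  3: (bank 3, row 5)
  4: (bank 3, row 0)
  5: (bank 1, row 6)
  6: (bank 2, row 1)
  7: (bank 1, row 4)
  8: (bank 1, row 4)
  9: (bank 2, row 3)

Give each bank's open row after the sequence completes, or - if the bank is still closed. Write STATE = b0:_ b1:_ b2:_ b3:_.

STATE = b0:1 b1:4 b2:3 b3:0

step 0: bank0 0->1 [CONFLICT]
step 1: bank3 None->1 [EMPTY]
step 2: bank2 1->1 [HIT]
step 3: bank3 1->5 [CONFLICT]
step 4: bank3 5->0 [CONFLICT]
step 5: bank1 2->6 [CONFLICT]
step 6: bank2 1->1 [HIT]
step 7: bank1 6->4 [CONFLICT]
step 8: bank1 4->4 [HIT]
step 9: bank2 1->3 [CONFLICT]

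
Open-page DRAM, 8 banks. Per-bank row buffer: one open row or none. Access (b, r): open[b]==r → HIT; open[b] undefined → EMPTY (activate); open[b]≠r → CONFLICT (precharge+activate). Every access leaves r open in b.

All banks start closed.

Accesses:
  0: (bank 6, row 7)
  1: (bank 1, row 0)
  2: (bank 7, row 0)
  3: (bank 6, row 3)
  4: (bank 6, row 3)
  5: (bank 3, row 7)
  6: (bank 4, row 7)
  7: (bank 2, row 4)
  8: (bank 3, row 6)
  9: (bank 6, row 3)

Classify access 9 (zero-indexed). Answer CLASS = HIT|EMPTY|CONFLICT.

#0 (6,7) E
#1 (1,0) E
#2 (7,0) E
#3 (6,3) C  (was 7)
#4 (6,3) H  (was 3)
#5 (3,7) E
#6 (4,7) E
#7 (2,4) E
#8 (3,6) C  (was 7)
#9 (6,3) H  (was 3)

CLASS = HIT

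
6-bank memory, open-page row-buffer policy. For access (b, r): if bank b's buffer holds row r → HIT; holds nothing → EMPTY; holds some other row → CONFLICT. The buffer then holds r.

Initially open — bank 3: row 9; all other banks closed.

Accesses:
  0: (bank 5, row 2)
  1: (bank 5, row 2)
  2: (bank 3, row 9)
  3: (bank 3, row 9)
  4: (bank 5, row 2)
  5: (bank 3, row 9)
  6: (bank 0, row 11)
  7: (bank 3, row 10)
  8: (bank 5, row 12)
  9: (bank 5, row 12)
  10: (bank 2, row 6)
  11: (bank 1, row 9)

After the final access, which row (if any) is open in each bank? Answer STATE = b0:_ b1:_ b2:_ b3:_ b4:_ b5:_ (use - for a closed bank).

STATE = b0:11 b1:9 b2:6 b3:10 b4:- b5:12

  [0] b5 r2: no row ⇒ E
  [1] b5 r2: had r2 ⇒ H
  [2] b3 r9: had r9 ⇒ H
  [3] b3 r9: had r9 ⇒ H
  [4] b5 r2: had r2 ⇒ H
  [5] b3 r9: had r9 ⇒ H
  [6] b0 r11: no row ⇒ E
  [7] b3 r10: had r9 ⇒ C
  [8] b5 r12: had r2 ⇒ C
  [9] b5 r12: had r12 ⇒ H
  [10] b2 r6: no row ⇒ E
  [11] b1 r9: no row ⇒ E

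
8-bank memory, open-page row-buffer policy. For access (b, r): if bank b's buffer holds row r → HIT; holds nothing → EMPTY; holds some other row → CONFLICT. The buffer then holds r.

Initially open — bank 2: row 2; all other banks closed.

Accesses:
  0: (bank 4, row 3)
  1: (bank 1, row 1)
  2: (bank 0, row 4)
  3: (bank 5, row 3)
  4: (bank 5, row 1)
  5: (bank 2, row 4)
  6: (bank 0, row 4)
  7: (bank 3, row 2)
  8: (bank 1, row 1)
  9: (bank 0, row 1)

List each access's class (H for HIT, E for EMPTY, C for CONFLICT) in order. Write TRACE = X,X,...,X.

TRACE = E,E,E,E,C,C,H,E,H,C

step 0: bank4 None->3 [EMPTY]
step 1: bank1 None->1 [EMPTY]
step 2: bank0 None->4 [EMPTY]
step 3: bank5 None->3 [EMPTY]
step 4: bank5 3->1 [CONFLICT]
step 5: bank2 2->4 [CONFLICT]
step 6: bank0 4->4 [HIT]
step 7: bank3 None->2 [EMPTY]
step 8: bank1 1->1 [HIT]
step 9: bank0 4->1 [CONFLICT]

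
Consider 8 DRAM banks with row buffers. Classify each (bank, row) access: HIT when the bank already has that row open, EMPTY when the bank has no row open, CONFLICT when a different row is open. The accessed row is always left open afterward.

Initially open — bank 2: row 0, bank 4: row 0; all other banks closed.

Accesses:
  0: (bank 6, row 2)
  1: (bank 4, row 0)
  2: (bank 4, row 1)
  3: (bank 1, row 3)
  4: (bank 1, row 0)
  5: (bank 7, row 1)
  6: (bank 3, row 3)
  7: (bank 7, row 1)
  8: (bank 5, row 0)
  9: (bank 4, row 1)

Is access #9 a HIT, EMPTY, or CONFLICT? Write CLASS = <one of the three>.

step 0: bank6 None->2 [EMPTY]
step 1: bank4 0->0 [HIT]
step 2: bank4 0->1 [CONFLICT]
step 3: bank1 None->3 [EMPTY]
step 4: bank1 3->0 [CONFLICT]
step 5: bank7 None->1 [EMPTY]
step 6: bank3 None->3 [EMPTY]
step 7: bank7 1->1 [HIT]
step 8: bank5 None->0 [EMPTY]
step 9: bank4 1->1 [HIT]

CLASS = HIT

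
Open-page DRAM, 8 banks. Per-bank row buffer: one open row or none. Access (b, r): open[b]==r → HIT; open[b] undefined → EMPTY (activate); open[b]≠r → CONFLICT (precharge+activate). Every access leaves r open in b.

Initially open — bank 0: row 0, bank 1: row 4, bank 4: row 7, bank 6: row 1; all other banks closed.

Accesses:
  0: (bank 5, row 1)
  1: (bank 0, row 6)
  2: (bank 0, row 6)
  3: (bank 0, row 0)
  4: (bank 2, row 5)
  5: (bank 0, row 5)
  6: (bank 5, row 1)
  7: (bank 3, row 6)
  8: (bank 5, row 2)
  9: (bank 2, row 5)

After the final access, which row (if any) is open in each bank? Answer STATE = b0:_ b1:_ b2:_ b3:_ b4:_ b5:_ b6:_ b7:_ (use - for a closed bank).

step 0: bank5 None->1 [EMPTY]
step 1: bank0 0->6 [CONFLICT]
step 2: bank0 6->6 [HIT]
step 3: bank0 6->0 [CONFLICT]
step 4: bank2 None->5 [EMPTY]
step 5: bank0 0->5 [CONFLICT]
step 6: bank5 1->1 [HIT]
step 7: bank3 None->6 [EMPTY]
step 8: bank5 1->2 [CONFLICT]
step 9: bank2 5->5 [HIT]

STATE = b0:5 b1:4 b2:5 b3:6 b4:7 b5:2 b6:1 b7:-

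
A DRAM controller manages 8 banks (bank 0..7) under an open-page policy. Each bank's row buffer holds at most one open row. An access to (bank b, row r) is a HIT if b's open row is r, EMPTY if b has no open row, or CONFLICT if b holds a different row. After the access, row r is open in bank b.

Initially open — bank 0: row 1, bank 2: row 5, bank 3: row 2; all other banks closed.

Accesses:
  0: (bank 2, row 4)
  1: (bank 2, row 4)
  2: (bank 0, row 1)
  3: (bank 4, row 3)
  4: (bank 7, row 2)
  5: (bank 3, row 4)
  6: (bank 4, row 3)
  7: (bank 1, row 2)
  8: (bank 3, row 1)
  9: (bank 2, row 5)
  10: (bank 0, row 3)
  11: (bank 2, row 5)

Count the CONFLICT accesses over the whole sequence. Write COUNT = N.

0: bank 2 row 4 — prev 5 → CONFLICT
1: bank 2 row 4 — prev 4 → HIT
2: bank 0 row 1 — prev 1 → HIT
3: bank 4 row 3 — prev None → EMPTY
4: bank 7 row 2 — prev None → EMPTY
5: bank 3 row 4 — prev 2 → CONFLICT
6: bank 4 row 3 — prev 3 → HIT
7: bank 1 row 2 — prev None → EMPTY
8: bank 3 row 1 — prev 4 → CONFLICT
9: bank 2 row 5 — prev 4 → CONFLICT
10: bank 0 row 3 — prev 1 → CONFLICT
11: bank 2 row 5 — prev 5 → HIT

COUNT = 5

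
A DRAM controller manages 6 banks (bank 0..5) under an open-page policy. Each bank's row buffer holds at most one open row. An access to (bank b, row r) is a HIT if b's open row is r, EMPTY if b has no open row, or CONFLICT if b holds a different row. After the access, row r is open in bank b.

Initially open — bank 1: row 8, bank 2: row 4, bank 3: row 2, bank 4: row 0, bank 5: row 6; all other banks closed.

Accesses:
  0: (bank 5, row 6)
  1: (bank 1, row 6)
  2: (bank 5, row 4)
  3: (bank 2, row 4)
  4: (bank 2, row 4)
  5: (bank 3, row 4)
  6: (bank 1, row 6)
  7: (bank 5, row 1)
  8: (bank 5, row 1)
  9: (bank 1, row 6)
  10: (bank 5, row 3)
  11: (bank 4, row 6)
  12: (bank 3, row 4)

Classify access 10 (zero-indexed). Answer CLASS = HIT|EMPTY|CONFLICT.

  [0] b5 r6: had r6 ⇒ H
  [1] b1 r6: had r8 ⇒ C
  [2] b5 r4: had r6 ⇒ C
  [3] b2 r4: had r4 ⇒ H
  [4] b2 r4: had r4 ⇒ H
  [5] b3 r4: had r2 ⇒ C
  [6] b1 r6: had r6 ⇒ H
  [7] b5 r1: had r4 ⇒ C
  [8] b5 r1: had r1 ⇒ H
  [9] b1 r6: had r6 ⇒ H
  [10] b5 r3: had r1 ⇒ C
  [11] b4 r6: had r0 ⇒ C
  [12] b3 r4: had r4 ⇒ H

CLASS = CONFLICT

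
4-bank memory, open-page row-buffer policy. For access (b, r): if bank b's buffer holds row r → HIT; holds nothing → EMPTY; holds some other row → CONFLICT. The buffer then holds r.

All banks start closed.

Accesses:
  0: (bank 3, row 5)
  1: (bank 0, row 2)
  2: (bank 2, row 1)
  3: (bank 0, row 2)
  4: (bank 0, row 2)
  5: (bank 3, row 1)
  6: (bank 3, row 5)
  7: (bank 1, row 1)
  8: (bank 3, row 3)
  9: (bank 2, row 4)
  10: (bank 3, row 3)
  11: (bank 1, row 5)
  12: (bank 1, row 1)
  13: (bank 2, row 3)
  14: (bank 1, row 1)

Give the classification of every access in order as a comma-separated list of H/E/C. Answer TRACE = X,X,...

TRACE = E,E,E,H,H,C,C,E,C,C,H,C,C,C,H

  [0] b3 r5: no row ⇒ E
  [1] b0 r2: no row ⇒ E
  [2] b2 r1: no row ⇒ E
  [3] b0 r2: had r2 ⇒ H
  [4] b0 r2: had r2 ⇒ H
  [5] b3 r1: had r5 ⇒ C
  [6] b3 r5: had r1 ⇒ C
  [7] b1 r1: no row ⇒ E
  [8] b3 r3: had r5 ⇒ C
  [9] b2 r4: had r1 ⇒ C
  [10] b3 r3: had r3 ⇒ H
  [11] b1 r5: had r1 ⇒ C
  [12] b1 r1: had r5 ⇒ C
  [13] b2 r3: had r4 ⇒ C
  [14] b1 r1: had r1 ⇒ H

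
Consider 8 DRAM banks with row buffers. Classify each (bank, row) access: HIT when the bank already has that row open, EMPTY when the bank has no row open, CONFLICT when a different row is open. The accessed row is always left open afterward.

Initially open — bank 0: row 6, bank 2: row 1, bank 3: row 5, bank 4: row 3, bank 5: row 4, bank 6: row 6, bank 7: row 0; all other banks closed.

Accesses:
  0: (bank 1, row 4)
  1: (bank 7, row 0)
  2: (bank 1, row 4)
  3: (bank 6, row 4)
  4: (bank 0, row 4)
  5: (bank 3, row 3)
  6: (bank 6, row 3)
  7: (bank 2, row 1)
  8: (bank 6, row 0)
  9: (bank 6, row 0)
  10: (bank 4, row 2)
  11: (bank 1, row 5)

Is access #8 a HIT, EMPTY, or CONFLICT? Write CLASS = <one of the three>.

0: bank 1 row 4 — prev None → EMPTY
1: bank 7 row 0 — prev 0 → HIT
2: bank 1 row 4 — prev 4 → HIT
3: bank 6 row 4 — prev 6 → CONFLICT
4: bank 0 row 4 — prev 6 → CONFLICT
5: bank 3 row 3 — prev 5 → CONFLICT
6: bank 6 row 3 — prev 4 → CONFLICT
7: bank 2 row 1 — prev 1 → HIT
8: bank 6 row 0 — prev 3 → CONFLICT
9: bank 6 row 0 — prev 0 → HIT
10: bank 4 row 2 — prev 3 → CONFLICT
11: bank 1 row 5 — prev 4 → CONFLICT

CLASS = CONFLICT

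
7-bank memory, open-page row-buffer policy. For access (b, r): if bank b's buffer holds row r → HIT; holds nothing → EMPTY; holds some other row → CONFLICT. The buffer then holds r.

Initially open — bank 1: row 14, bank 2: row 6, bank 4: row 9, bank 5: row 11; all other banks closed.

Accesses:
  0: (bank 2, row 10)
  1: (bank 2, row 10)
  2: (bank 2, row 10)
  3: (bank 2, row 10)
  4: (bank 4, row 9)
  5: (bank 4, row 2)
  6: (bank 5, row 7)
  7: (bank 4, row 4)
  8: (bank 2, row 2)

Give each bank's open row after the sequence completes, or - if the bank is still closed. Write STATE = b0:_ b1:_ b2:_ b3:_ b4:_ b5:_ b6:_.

STATE = b0:- b1:14 b2:2 b3:- b4:4 b5:7 b6:-

#0 (2,10) C  (was 6)
#1 (2,10) H  (was 10)
#2 (2,10) H  (was 10)
#3 (2,10) H  (was 10)
#4 (4,9) H  (was 9)
#5 (4,2) C  (was 9)
#6 (5,7) C  (was 11)
#7 (4,4) C  (was 2)
#8 (2,2) C  (was 10)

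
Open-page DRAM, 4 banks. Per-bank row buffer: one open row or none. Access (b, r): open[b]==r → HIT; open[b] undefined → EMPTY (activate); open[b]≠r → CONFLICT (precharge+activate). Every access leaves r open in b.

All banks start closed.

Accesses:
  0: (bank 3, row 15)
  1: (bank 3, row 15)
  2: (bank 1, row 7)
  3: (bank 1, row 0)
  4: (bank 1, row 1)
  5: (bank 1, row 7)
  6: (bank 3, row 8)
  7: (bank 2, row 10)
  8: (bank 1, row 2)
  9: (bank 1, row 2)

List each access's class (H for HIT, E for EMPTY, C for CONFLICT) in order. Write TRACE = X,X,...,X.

TRACE = E,H,E,C,C,C,C,E,C,H

#0 (3,15) E
#1 (3,15) H  (was 15)
#2 (1,7) E
#3 (1,0) C  (was 7)
#4 (1,1) C  (was 0)
#5 (1,7) C  (was 1)
#6 (3,8) C  (was 15)
#7 (2,10) E
#8 (1,2) C  (was 7)
#9 (1,2) H  (was 2)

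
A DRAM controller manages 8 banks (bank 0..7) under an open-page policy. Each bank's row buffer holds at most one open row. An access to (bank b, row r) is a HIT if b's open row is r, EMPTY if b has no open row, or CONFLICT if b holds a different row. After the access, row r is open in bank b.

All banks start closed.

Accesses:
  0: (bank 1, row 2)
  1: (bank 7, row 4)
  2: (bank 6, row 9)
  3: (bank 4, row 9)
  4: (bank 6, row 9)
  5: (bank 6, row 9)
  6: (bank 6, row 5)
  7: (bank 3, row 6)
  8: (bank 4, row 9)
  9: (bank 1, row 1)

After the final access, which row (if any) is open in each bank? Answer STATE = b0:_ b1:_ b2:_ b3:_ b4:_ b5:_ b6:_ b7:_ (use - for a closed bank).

STATE = b0:- b1:1 b2:- b3:6 b4:9 b5:- b6:5 b7:4

0: bank 1 row 2 — prev None → EMPTY
1: bank 7 row 4 — prev None → EMPTY
2: bank 6 row 9 — prev None → EMPTY
3: bank 4 row 9 — prev None → EMPTY
4: bank 6 row 9 — prev 9 → HIT
5: bank 6 row 9 — prev 9 → HIT
6: bank 6 row 5 — prev 9 → CONFLICT
7: bank 3 row 6 — prev None → EMPTY
8: bank 4 row 9 — prev 9 → HIT
9: bank 1 row 1 — prev 2 → CONFLICT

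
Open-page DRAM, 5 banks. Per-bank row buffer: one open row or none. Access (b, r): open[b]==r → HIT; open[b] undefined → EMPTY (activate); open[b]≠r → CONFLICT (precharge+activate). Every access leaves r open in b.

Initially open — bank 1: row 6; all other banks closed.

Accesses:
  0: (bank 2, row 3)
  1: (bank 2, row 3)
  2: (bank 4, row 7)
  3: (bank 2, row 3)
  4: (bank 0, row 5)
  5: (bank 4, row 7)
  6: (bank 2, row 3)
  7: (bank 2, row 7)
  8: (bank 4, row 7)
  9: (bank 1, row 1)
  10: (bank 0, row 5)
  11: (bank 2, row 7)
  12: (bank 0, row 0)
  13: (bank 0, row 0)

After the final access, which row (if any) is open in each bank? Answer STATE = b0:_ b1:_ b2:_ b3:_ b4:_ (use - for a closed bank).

STATE = b0:0 b1:1 b2:7 b3:- b4:7

  [0] b2 r3: no row ⇒ E
  [1] b2 r3: had r3 ⇒ H
  [2] b4 r7: no row ⇒ E
  [3] b2 r3: had r3 ⇒ H
  [4] b0 r5: no row ⇒ E
  [5] b4 r7: had r7 ⇒ H
  [6] b2 r3: had r3 ⇒ H
  [7] b2 r7: had r3 ⇒ C
  [8] b4 r7: had r7 ⇒ H
  [9] b1 r1: had r6 ⇒ C
  [10] b0 r5: had r5 ⇒ H
  [11] b2 r7: had r7 ⇒ H
  [12] b0 r0: had r5 ⇒ C
  [13] b0 r0: had r0 ⇒ H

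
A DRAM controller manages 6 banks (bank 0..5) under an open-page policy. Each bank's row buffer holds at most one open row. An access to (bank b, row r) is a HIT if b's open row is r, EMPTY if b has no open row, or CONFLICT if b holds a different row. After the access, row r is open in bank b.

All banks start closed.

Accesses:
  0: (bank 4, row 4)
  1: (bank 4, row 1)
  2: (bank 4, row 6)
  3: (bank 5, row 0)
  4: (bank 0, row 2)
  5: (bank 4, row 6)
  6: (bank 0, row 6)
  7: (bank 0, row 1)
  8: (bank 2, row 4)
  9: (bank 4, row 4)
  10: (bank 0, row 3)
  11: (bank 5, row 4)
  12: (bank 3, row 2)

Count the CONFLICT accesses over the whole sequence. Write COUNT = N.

COUNT = 7

  [0] b4 r4: no row ⇒ E
  [1] b4 r1: had r4 ⇒ C
  [2] b4 r6: had r1 ⇒ C
  [3] b5 r0: no row ⇒ E
  [4] b0 r2: no row ⇒ E
  [5] b4 r6: had r6 ⇒ H
  [6] b0 r6: had r2 ⇒ C
  [7] b0 r1: had r6 ⇒ C
  [8] b2 r4: no row ⇒ E
  [9] b4 r4: had r6 ⇒ C
  [10] b0 r3: had r1 ⇒ C
  [11] b5 r4: had r0 ⇒ C
  [12] b3 r2: no row ⇒ E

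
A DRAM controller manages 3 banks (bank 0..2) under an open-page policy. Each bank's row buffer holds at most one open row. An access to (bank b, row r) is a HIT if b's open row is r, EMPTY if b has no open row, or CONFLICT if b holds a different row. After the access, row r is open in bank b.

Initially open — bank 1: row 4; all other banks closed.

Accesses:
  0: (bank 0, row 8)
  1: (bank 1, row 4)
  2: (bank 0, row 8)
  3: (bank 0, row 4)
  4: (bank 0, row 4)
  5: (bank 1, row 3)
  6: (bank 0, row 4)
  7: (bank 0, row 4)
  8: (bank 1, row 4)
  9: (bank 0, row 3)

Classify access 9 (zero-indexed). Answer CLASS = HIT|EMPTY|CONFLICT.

#0 (0,8) E
#1 (1,4) H  (was 4)
#2 (0,8) H  (was 8)
#3 (0,4) C  (was 8)
#4 (0,4) H  (was 4)
#5 (1,3) C  (was 4)
#6 (0,4) H  (was 4)
#7 (0,4) H  (was 4)
#8 (1,4) C  (was 3)
#9 (0,3) C  (was 4)

CLASS = CONFLICT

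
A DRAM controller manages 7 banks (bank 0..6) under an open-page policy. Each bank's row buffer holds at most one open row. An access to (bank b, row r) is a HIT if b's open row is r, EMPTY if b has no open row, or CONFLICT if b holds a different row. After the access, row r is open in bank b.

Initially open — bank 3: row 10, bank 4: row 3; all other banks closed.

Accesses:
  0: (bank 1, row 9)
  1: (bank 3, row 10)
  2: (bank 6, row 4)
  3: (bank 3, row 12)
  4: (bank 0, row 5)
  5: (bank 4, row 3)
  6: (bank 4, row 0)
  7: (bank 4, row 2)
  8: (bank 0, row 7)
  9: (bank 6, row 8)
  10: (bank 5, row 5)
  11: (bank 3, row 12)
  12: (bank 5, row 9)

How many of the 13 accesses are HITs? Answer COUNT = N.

COUNT = 3

step 0: bank1 None->9 [EMPTY]
step 1: bank3 10->10 [HIT]
step 2: bank6 None->4 [EMPTY]
step 3: bank3 10->12 [CONFLICT]
step 4: bank0 None->5 [EMPTY]
step 5: bank4 3->3 [HIT]
step 6: bank4 3->0 [CONFLICT]
step 7: bank4 0->2 [CONFLICT]
step 8: bank0 5->7 [CONFLICT]
step 9: bank6 4->8 [CONFLICT]
step 10: bank5 None->5 [EMPTY]
step 11: bank3 12->12 [HIT]
step 12: bank5 5->9 [CONFLICT]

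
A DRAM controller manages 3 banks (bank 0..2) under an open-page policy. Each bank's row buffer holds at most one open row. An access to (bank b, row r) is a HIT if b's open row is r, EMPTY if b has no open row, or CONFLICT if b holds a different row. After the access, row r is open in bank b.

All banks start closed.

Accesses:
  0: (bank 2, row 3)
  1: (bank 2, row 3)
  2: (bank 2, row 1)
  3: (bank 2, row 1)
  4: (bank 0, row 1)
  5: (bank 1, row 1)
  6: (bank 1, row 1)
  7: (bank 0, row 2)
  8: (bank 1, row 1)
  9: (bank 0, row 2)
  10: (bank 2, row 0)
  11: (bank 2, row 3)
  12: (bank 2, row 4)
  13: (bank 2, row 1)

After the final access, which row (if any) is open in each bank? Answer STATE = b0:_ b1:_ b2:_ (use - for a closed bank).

STATE = b0:2 b1:1 b2:1

step 0: bank2 None->3 [EMPTY]
step 1: bank2 3->3 [HIT]
step 2: bank2 3->1 [CONFLICT]
step 3: bank2 1->1 [HIT]
step 4: bank0 None->1 [EMPTY]
step 5: bank1 None->1 [EMPTY]
step 6: bank1 1->1 [HIT]
step 7: bank0 1->2 [CONFLICT]
step 8: bank1 1->1 [HIT]
step 9: bank0 2->2 [HIT]
step 10: bank2 1->0 [CONFLICT]
step 11: bank2 0->3 [CONFLICT]
step 12: bank2 3->4 [CONFLICT]
step 13: bank2 4->1 [CONFLICT]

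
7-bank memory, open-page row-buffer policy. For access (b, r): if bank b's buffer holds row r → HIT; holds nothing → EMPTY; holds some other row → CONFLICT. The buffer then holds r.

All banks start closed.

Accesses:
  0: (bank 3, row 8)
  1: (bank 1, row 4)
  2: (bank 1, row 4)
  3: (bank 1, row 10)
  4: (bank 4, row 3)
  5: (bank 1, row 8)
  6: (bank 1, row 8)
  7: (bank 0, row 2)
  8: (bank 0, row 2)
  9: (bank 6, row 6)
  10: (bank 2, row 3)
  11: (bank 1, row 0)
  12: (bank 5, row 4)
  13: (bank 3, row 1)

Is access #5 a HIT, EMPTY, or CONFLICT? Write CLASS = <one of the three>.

CLASS = CONFLICT

step 0: bank3 None->8 [EMPTY]
step 1: bank1 None->4 [EMPTY]
step 2: bank1 4->4 [HIT]
step 3: bank1 4->10 [CONFLICT]
step 4: bank4 None->3 [EMPTY]
step 5: bank1 10->8 [CONFLICT]
step 6: bank1 8->8 [HIT]
step 7: bank0 None->2 [EMPTY]
step 8: bank0 2->2 [HIT]
step 9: bank6 None->6 [EMPTY]
step 10: bank2 None->3 [EMPTY]
step 11: bank1 8->0 [CONFLICT]
step 12: bank5 None->4 [EMPTY]
step 13: bank3 8->1 [CONFLICT]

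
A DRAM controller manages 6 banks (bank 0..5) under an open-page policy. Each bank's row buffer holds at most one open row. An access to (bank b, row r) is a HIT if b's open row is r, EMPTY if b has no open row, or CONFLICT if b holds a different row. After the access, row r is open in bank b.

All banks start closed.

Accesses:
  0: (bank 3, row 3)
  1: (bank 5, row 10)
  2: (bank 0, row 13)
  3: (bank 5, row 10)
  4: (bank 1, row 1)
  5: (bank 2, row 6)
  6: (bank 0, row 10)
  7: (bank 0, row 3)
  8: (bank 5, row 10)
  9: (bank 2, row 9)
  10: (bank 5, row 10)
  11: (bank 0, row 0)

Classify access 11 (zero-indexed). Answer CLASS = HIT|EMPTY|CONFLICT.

CLASS = CONFLICT

#0 (3,3) E
#1 (5,10) E
#2 (0,13) E
#3 (5,10) H  (was 10)
#4 (1,1) E
#5 (2,6) E
#6 (0,10) C  (was 13)
#7 (0,3) C  (was 10)
#8 (5,10) H  (was 10)
#9 (2,9) C  (was 6)
#10 (5,10) H  (was 10)
#11 (0,0) C  (was 3)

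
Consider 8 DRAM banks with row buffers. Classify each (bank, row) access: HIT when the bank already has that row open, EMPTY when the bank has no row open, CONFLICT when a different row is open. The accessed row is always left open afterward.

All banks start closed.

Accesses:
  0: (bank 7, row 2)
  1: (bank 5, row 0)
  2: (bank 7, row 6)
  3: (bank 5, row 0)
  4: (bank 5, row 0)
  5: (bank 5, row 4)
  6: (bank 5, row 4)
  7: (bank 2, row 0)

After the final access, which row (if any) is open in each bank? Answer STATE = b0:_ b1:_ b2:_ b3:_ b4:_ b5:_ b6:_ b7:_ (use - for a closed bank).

STATE = b0:- b1:- b2:0 b3:- b4:- b5:4 b6:- b7:6

step 0: bank7 None->2 [EMPTY]
step 1: bank5 None->0 [EMPTY]
step 2: bank7 2->6 [CONFLICT]
step 3: bank5 0->0 [HIT]
step 4: bank5 0->0 [HIT]
step 5: bank5 0->4 [CONFLICT]
step 6: bank5 4->4 [HIT]
step 7: bank2 None->0 [EMPTY]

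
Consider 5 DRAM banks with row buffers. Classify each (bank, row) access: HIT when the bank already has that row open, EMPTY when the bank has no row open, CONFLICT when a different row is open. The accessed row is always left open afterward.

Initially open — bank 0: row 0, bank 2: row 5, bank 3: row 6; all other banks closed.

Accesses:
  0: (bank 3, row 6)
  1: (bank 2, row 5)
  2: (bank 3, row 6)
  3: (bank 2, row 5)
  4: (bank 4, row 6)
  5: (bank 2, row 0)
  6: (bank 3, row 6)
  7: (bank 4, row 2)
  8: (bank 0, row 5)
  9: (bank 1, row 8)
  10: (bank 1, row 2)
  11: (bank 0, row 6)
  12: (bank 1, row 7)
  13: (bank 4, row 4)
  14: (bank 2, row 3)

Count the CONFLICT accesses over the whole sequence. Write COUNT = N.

  [0] b3 r6: had r6 ⇒ H
  [1] b2 r5: had r5 ⇒ H
  [2] b3 r6: had r6 ⇒ H
  [3] b2 r5: had r5 ⇒ H
  [4] b4 r6: no row ⇒ E
  [5] b2 r0: had r5 ⇒ C
  [6] b3 r6: had r6 ⇒ H
  [7] b4 r2: had r6 ⇒ C
  [8] b0 r5: had r0 ⇒ C
  [9] b1 r8: no row ⇒ E
  [10] b1 r2: had r8 ⇒ C
  [11] b0 r6: had r5 ⇒ C
  [12] b1 r7: had r2 ⇒ C
  [13] b4 r4: had r2 ⇒ C
  [14] b2 r3: had r0 ⇒ C

COUNT = 8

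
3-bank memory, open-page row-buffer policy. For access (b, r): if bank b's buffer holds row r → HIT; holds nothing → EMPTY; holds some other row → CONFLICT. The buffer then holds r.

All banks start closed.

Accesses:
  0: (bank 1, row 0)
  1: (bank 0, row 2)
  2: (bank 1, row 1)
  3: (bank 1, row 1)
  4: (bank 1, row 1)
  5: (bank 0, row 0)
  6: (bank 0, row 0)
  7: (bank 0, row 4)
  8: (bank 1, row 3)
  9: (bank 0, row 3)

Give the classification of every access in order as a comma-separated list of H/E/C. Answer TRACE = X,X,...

0: bank 1 row 0 — prev None → EMPTY
1: bank 0 row 2 — prev None → EMPTY
2: bank 1 row 1 — prev 0 → CONFLICT
3: bank 1 row 1 — prev 1 → HIT
4: bank 1 row 1 — prev 1 → HIT
5: bank 0 row 0 — prev 2 → CONFLICT
6: bank 0 row 0 — prev 0 → HIT
7: bank 0 row 4 — prev 0 → CONFLICT
8: bank 1 row 3 — prev 1 → CONFLICT
9: bank 0 row 3 — prev 4 → CONFLICT

TRACE = E,E,C,H,H,C,H,C,C,C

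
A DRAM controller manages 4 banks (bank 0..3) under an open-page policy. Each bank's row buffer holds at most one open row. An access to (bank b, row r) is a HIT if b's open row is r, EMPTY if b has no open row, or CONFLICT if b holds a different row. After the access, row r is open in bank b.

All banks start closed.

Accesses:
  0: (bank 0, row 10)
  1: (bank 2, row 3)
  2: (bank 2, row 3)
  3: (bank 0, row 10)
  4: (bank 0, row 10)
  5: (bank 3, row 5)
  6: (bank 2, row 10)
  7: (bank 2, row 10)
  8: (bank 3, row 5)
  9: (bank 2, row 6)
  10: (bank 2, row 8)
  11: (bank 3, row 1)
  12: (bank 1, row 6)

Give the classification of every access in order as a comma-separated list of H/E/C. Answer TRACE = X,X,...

TRACE = E,E,H,H,H,E,C,H,H,C,C,C,E

#0 (0,10) E
#1 (2,3) E
#2 (2,3) H  (was 3)
#3 (0,10) H  (was 10)
#4 (0,10) H  (was 10)
#5 (3,5) E
#6 (2,10) C  (was 3)
#7 (2,10) H  (was 10)
#8 (3,5) H  (was 5)
#9 (2,6) C  (was 10)
#10 (2,8) C  (was 6)
#11 (3,1) C  (was 5)
#12 (1,6) E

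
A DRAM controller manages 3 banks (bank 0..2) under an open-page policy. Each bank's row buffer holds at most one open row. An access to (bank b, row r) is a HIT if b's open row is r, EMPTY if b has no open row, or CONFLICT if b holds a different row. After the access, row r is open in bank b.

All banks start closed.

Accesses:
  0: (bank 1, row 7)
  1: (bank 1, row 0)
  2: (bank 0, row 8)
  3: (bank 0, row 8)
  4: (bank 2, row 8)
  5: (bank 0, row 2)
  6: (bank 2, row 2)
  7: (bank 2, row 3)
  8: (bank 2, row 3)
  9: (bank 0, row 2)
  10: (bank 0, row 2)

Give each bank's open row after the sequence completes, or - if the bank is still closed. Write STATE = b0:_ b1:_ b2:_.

step 0: bank1 None->7 [EMPTY]
step 1: bank1 7->0 [CONFLICT]
step 2: bank0 None->8 [EMPTY]
step 3: bank0 8->8 [HIT]
step 4: bank2 None->8 [EMPTY]
step 5: bank0 8->2 [CONFLICT]
step 6: bank2 8->2 [CONFLICT]
step 7: bank2 2->3 [CONFLICT]
step 8: bank2 3->3 [HIT]
step 9: bank0 2->2 [HIT]
step 10: bank0 2->2 [HIT]

STATE = b0:2 b1:0 b2:3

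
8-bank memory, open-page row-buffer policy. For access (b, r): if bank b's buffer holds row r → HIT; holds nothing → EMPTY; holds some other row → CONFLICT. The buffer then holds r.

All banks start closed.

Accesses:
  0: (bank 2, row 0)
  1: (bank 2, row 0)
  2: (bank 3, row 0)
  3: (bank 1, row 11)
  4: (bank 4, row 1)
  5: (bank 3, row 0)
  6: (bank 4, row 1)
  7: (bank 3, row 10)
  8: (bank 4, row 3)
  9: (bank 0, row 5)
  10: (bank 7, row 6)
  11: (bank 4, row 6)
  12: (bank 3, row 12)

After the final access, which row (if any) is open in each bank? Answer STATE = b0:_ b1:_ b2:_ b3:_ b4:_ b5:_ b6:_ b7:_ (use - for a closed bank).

  [0] b2 r0: no row ⇒ E
  [1] b2 r0: had r0 ⇒ H
  [2] b3 r0: no row ⇒ E
  [3] b1 r11: no row ⇒ E
  [4] b4 r1: no row ⇒ E
  [5] b3 r0: had r0 ⇒ H
  [6] b4 r1: had r1 ⇒ H
  [7] b3 r10: had r0 ⇒ C
  [8] b4 r3: had r1 ⇒ C
  [9] b0 r5: no row ⇒ E
  [10] b7 r6: no row ⇒ E
  [11] b4 r6: had r3 ⇒ C
  [12] b3 r12: had r10 ⇒ C

STATE = b0:5 b1:11 b2:0 b3:12 b4:6 b5:- b6:- b7:6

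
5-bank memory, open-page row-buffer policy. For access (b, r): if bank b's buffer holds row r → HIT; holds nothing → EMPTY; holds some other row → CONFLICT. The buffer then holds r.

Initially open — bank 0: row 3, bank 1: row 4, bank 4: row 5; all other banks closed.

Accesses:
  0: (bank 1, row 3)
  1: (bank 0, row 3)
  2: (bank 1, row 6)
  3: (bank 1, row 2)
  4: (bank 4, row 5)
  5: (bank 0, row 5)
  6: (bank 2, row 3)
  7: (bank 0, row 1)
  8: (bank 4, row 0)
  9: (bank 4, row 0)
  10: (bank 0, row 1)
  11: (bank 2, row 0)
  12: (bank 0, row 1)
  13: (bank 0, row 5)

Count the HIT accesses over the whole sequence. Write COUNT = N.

COUNT = 5

#0 (1,3) C  (was 4)
#1 (0,3) H  (was 3)
#2 (1,6) C  (was 3)
#3 (1,2) C  (was 6)
#4 (4,5) H  (was 5)
#5 (0,5) C  (was 3)
#6 (2,3) E
#7 (0,1) C  (was 5)
#8 (4,0) C  (was 5)
#9 (4,0) H  (was 0)
#10 (0,1) H  (was 1)
#11 (2,0) C  (was 3)
#12 (0,1) H  (was 1)
#13 (0,5) C  (was 1)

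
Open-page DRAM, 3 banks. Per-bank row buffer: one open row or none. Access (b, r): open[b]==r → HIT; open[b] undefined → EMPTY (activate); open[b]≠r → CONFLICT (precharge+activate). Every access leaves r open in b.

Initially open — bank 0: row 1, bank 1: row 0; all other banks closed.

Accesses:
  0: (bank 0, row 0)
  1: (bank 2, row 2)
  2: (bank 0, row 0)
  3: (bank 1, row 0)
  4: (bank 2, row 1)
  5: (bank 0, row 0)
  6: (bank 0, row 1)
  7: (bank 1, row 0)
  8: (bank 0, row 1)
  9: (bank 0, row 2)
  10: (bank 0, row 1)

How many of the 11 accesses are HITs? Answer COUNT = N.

COUNT = 5

#0 (0,0) C  (was 1)
#1 (2,2) E
#2 (0,0) H  (was 0)
#3 (1,0) H  (was 0)
#4 (2,1) C  (was 2)
#5 (0,0) H  (was 0)
#6 (0,1) C  (was 0)
#7 (1,0) H  (was 0)
#8 (0,1) H  (was 1)
#9 (0,2) C  (was 1)
#10 (0,1) C  (was 2)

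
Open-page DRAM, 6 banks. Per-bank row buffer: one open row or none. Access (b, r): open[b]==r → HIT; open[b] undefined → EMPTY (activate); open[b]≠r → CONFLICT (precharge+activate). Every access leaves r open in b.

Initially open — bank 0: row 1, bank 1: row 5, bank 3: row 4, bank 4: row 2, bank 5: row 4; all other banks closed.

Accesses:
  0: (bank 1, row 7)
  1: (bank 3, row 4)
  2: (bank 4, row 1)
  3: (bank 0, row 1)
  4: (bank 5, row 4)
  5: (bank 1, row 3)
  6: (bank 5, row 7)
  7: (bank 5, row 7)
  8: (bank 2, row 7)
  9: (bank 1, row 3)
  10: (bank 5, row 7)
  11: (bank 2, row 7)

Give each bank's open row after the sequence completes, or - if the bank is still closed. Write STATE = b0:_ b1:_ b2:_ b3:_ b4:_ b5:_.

STATE = b0:1 b1:3 b2:7 b3:4 b4:1 b5:7

step 0: bank1 5->7 [CONFLICT]
step 1: bank3 4->4 [HIT]
step 2: bank4 2->1 [CONFLICT]
step 3: bank0 1->1 [HIT]
step 4: bank5 4->4 [HIT]
step 5: bank1 7->3 [CONFLICT]
step 6: bank5 4->7 [CONFLICT]
step 7: bank5 7->7 [HIT]
step 8: bank2 None->7 [EMPTY]
step 9: bank1 3->3 [HIT]
step 10: bank5 7->7 [HIT]
step 11: bank2 7->7 [HIT]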